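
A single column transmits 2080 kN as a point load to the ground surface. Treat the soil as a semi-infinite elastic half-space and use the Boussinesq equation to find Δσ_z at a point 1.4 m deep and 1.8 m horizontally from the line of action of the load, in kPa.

Boussinesq vertical stress below a point load on an elastic half-space:
Δσ_z = 3P/(2πz²) · [1 + (r/z)²]^(−5/2)
r/z = 1.8/1.4 = 1.2857; [1+(r/z)²]^(−5/2) = 0.087223.
Δσ_z = 3×2080/(2π×1.4²) × 0.087223 = 506.7 × 0.087223 = 44.2 kPa

Δσ_z ≈ 44.2 kPa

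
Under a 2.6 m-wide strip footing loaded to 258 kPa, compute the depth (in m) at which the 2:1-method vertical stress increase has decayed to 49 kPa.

z ≈ 11.1 m

2:1 spreading — at depth z the loaded area has grown by z in each plan dimension:
qB/(B+z) = Δσ_z ⇒ z = qB/Δσ_z − B = 258×2.6/49 − 2.6 = 11.09 m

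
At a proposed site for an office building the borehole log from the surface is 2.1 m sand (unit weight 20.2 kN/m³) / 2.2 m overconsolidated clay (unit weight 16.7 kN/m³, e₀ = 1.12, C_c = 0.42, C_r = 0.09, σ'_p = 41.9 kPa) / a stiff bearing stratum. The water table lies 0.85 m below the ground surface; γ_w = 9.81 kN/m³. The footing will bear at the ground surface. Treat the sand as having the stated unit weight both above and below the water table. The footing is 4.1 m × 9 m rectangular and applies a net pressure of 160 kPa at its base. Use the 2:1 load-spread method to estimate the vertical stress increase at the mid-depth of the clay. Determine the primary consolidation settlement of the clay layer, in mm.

Mid-depth of clay below the ground surface: z = 2.1 + 2.2/2 = 3.2 m.
Total vertical stress at mid-clay: σ_v = 20.2×2.1 + 16.7×1.1 = 60.79 kPa.
Pore pressure: u = 9.81×(3.2 − 0.85) = 23.054 kPa.
Initial effective stress: σ'_0 = σ_v − u = 60.79 − 23.054 = 37.736 kPa.
Stress increase at mid-clay by the 2:1 spreading method:
Δσ = qBL/((B+z)(L+z)) = 160×4.1×9/((4.1+3.2)(9+3.2)) = 66.292 kPa
Final effective stress: σ'_f = 37.736 + 66.292 = 104.03 kPa.
σ'_f = 104.03 > σ'_p = 41.9 kPa, so the stress path crosses the preconsolidation pressure — recompression up to σ'_p, then virgin compression beyond:
S_c = H/(1+e₀)·[C_r·log₁₀(σ'_p/σ'_0) + C_c·log₁₀(σ'_f/σ'_p)]
    = 2.2/2.12 × [0.09×log₁₀(41.9/37.736) + 0.42×log₁₀(104.03/41.9)]
    = 1.0377 × [0.0040912 + 0.16588] = 0.1764 m

S_c ≈ 176 mm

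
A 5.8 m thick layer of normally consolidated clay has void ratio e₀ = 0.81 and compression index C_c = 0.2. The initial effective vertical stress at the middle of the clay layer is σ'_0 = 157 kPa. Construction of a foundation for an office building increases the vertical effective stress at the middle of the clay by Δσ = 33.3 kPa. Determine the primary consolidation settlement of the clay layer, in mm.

S_c ≈ 53.5 mm

Final effective stress: σ'_f = σ'_0 + Δσ = 157 + 33.3 = 190.3 kPa.
Normally consolidated clay, so the full stress increment lies on the virgin compression line:
S_c = C_c·H/(1+e₀)·log₁₀(σ'_f/σ'_0) = 0.2×5.8/(1+0.81)×log₁₀(190.3/157)
    = 0.64088 × 0.083539 = 0.05354 m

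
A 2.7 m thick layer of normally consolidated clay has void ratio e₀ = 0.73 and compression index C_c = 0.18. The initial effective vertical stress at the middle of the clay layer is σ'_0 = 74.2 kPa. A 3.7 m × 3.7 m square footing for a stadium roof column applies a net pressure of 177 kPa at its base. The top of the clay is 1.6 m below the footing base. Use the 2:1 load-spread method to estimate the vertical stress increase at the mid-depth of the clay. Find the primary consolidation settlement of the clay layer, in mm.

Mid-depth of clay below the footing base: z = 1.6 + 2.7/2 = 2.95 m.
Stress increase at mid-clay by the 2:1 spreading method:
Δσ = qBL/((B+z)(L+z)) = 177×3.7×3.7/((3.7+2.95)(3.7+2.95)) = 54.794 kPa
Final effective stress: σ'_f = σ'_0 + Δσ = 74.2 + 54.794 = 128.99 kPa.
Normally consolidated clay, so the full stress increment lies on the virgin compression line:
S_c = C_c·H/(1+e₀)·log₁₀(σ'_f/σ'_0) = 0.18×2.7/(1+0.73)×log₁₀(128.99/74.2)
    = 0.28092 × 0.24015 = 0.06746 m

S_c ≈ 67.5 mm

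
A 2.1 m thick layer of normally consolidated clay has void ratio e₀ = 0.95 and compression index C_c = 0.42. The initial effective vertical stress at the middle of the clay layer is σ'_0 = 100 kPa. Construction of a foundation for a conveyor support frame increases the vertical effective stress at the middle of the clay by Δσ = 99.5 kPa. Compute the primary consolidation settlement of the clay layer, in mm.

Final effective stress: σ'_f = σ'_0 + Δσ = 100 + 99.5 = 199.5 kPa.
Normally consolidated clay, so the full stress increment lies on the virgin compression line:
S_c = C_c·H/(1+e₀)·log₁₀(σ'_f/σ'_0) = 0.42×2.1/(1+0.95)×log₁₀(199.5/100)
    = 0.45231 × 0.29994 = 0.1357 m

S_c ≈ 136 mm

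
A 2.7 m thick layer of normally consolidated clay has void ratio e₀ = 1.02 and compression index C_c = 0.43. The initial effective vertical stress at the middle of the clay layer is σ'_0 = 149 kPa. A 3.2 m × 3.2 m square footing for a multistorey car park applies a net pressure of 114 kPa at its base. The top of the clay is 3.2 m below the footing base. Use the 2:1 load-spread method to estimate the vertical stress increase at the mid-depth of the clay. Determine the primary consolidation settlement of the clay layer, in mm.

Mid-depth of clay below the footing base: z = 3.2 + 2.7/2 = 4.55 m.
Stress increase at mid-clay by the 2:1 spreading method:
Δσ = qBL/((B+z)(L+z)) = 114×3.2×3.2/((3.2+4.55)(3.2+4.55)) = 19.436 kPa
Final effective stress: σ'_f = σ'_0 + Δσ = 149 + 19.436 = 168.44 kPa.
Normally consolidated clay, so the full stress increment lies on the virgin compression line:
S_c = C_c·H/(1+e₀)·log₁₀(σ'_f/σ'_0) = 0.43×2.7/(1+1.02)×log₁₀(168.44/149)
    = 0.57475 × 0.053259 = 0.03061 m

S_c ≈ 30.6 mm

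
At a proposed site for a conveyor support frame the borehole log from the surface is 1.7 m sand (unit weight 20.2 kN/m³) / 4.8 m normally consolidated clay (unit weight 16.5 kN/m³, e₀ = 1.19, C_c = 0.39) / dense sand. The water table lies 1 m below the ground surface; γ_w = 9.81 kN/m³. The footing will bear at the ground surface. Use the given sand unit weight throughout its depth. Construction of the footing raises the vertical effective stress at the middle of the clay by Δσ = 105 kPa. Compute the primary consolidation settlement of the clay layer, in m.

S_c ≈ 0.456 m

Mid-depth of clay below the ground surface: z = 1.7 + 4.8/2 = 4.1 m.
Total vertical stress at mid-clay: σ_v = 20.2×1.7 + 16.5×2.4 = 73.94 kPa.
Pore pressure: u = 9.81×(4.1 − 1) = 30.411 kPa.
Initial effective stress: σ'_0 = σ_v − u = 73.94 − 30.411 = 43.529 kPa.
Final effective stress: σ'_f = σ'_0 + Δσ = 43.529 + 105 = 148.53 kPa.
Normally consolidated clay, so the full stress increment lies on the virgin compression line:
S_c = C_c·H/(1+e₀)·log₁₀(σ'_f/σ'_0) = 0.39×4.8/(1+1.19)×log₁₀(148.53/43.529)
    = 0.85479 × 0.53304 = 0.4556 m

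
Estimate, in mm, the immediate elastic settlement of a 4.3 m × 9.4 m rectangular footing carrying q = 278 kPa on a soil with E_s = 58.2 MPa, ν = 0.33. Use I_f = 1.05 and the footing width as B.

S_e ≈ 19.2 mm

Immediate (elastic) settlement: S_e = q·B·(1−ν²)/E_s · I_f.
E_s = 58.2 MPa = 58200 kPa.
S_e = 278 × 4.3 × (1 − 0.33²) / 58200 × 1.05
    = 278 × 4.3 × 0.8911 / 58200 × 1.05
    = 0.01922 m = 19.22 mm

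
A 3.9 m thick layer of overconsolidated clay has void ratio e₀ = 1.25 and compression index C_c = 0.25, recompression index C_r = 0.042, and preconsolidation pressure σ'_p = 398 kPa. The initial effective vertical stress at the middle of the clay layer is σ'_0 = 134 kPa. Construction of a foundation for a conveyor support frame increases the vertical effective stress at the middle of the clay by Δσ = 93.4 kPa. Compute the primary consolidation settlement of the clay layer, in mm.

Final effective stress: σ'_f = 134 + 93.4 = 227.4 kPa.
σ'_f = 227.4 ≤ σ'_p = 398 kPa, so the clay remains overconsolidated and only the recompression index applies:
S_c = C_r·H/(1+e₀)·log₁₀(σ'_f/σ'_0) = 0.042×3.9/2.25×log₁₀(227.4/134)
    = 0.072799 × 0.22969 = 0.01672 m

S_c ≈ 16.7 mm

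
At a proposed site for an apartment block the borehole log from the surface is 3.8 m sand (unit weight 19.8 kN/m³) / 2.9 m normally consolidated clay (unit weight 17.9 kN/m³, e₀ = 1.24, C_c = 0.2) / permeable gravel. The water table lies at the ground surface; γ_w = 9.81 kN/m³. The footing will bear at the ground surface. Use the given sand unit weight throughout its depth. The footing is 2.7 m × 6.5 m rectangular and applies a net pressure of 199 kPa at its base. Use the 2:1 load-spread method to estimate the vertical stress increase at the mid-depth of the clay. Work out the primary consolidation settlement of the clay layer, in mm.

S_c ≈ 63.1 mm

Mid-depth of clay below the ground surface: z = 3.8 + 2.9/2 = 5.25 m.
Total vertical stress at mid-clay: σ_v = 19.8×3.8 + 17.9×1.45 = 101.19 kPa.
Pore pressure: u = 9.81×(5.25 − 0) = 51.503 kPa.
Initial effective stress: σ'_0 = σ_v − u = 101.19 − 51.503 = 49.687 kPa.
Stress increase at mid-clay by the 2:1 spreading method:
Δσ = qBL/((B+z)(L+z)) = 199×2.7×6.5/((2.7+5.25)(6.5+5.25)) = 37.387 kPa
Final effective stress: σ'_f = σ'_0 + Δσ = 49.687 + 37.387 = 87.074 kPa.
Normally consolidated clay, so the full stress increment lies on the virgin compression line:
S_c = C_c·H/(1+e₀)·log₁₀(σ'_f/σ'_0) = 0.2×2.9/(1+1.24)×log₁₀(87.074/49.687)
    = 0.25893 × 0.24365 = 0.06309 m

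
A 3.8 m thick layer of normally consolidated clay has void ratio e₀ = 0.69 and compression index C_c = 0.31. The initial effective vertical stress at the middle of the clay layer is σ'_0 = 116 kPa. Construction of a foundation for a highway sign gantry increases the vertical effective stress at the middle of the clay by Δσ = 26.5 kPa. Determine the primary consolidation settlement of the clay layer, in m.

S_c ≈ 0.0623 m

Final effective stress: σ'_f = σ'_0 + Δσ = 116 + 26.5 = 142.5 kPa.
Normally consolidated clay, so the full stress increment lies on the virgin compression line:
S_c = C_c·H/(1+e₀)·log₁₀(σ'_f/σ'_0) = 0.31×3.8/(1+0.69)×log₁₀(142.5/116)
    = 0.69704 × 0.089357 = 0.06229 m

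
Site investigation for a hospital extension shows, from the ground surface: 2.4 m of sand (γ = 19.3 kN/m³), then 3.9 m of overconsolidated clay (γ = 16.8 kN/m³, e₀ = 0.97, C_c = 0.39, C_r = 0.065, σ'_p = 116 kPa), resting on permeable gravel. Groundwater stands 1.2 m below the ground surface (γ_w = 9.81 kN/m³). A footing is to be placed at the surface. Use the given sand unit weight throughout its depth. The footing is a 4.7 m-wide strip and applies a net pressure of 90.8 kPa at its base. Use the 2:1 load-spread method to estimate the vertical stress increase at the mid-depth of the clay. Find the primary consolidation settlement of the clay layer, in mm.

S_c ≈ 38.1 mm

Mid-depth of clay below the ground surface: z = 2.4 + 3.9/2 = 4.35 m.
Total vertical stress at mid-clay: σ_v = 19.3×2.4 + 16.8×1.95 = 79.08 kPa.
Pore pressure: u = 9.81×(4.35 − 1.2) = 30.902 kPa.
Initial effective stress: σ'_0 = σ_v − u = 79.08 − 30.902 = 48.178 kPa.
Stress increase at mid-clay by the 2:1 spreading method:
Δσ = qB/(B+z) = 90.8×4.7/(4.7+4.35) = 47.156 kPa
Final effective stress: σ'_f = 48.178 + 47.156 = 95.334 kPa.
σ'_f = 95.334 ≤ σ'_p = 116 kPa, so the clay remains overconsolidated and only the recompression index applies:
S_c = C_r·H/(1+e₀)·log₁₀(σ'_f/σ'_0) = 0.065×3.9/1.97×log₁₀(95.334/48.178)
    = 0.12868 × 0.2964 = 0.03814 m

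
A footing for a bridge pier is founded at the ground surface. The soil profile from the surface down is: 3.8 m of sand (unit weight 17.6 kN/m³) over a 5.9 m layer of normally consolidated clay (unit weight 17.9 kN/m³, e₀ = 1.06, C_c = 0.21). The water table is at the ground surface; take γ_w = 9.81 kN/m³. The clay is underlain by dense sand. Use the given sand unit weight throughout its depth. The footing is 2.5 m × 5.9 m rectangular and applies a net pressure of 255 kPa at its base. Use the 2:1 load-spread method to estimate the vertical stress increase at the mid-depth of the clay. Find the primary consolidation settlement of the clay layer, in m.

Mid-depth of clay below the ground surface: z = 3.8 + 5.9/2 = 6.75 m.
Total vertical stress at mid-clay: σ_v = 17.6×3.8 + 17.9×2.95 = 119.69 kPa.
Pore pressure: u = 9.81×(6.75 − 0) = 66.218 kPa.
Initial effective stress: σ'_0 = σ_v − u = 119.69 − 66.218 = 53.472 kPa.
Stress increase at mid-clay by the 2:1 spreading method:
Δσ = qBL/((B+z)(L+z)) = 255×2.5×5.9/((2.5+6.75)(5.9+6.75)) = 32.144 kPa
Final effective stress: σ'_f = σ'_0 + Δσ = 53.472 + 32.144 = 85.616 kPa.
Normally consolidated clay, so the full stress increment lies on the virgin compression line:
S_c = C_c·H/(1+e₀)·log₁₀(σ'_f/σ'_0) = 0.21×5.9/(1+1.06)×log₁₀(85.616/53.472)
    = 0.60146 × 0.20443 = 0.123 m

S_c ≈ 0.123 m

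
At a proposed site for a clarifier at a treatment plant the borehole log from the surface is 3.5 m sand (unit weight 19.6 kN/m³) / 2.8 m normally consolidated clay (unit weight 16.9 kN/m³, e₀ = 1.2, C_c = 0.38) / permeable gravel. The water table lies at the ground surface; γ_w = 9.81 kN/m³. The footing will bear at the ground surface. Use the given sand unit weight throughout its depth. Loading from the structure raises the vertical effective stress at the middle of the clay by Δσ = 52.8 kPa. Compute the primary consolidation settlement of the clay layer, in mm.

Mid-depth of clay below the ground surface: z = 3.5 + 2.8/2 = 4.9 m.
Total vertical stress at mid-clay: σ_v = 19.6×3.5 + 16.9×1.4 = 92.26 kPa.
Pore pressure: u = 9.81×(4.9 − 0) = 48.069 kPa.
Initial effective stress: σ'_0 = σ_v − u = 92.26 − 48.069 = 44.191 kPa.
Final effective stress: σ'_f = σ'_0 + Δσ = 44.191 + 52.8 = 96.991 kPa.
Normally consolidated clay, so the full stress increment lies on the virgin compression line:
S_c = C_c·H/(1+e₀)·log₁₀(σ'_f/σ'_0) = 0.38×2.8/(1+1.2)×log₁₀(96.991/44.191)
    = 0.48364 × 0.3414 = 0.1651 m

S_c ≈ 165 mm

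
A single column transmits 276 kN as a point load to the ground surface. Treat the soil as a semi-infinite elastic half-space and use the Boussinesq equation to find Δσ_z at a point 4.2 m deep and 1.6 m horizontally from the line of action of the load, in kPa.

Δσ_z ≈ 5.32 kPa

Boussinesq vertical stress below a point load on an elastic half-space:
Δσ_z = 3P/(2πz²) · [1 + (r/z)²]^(−5/2)
r/z = 1.6/4.2 = 0.38095; [1+(r/z)²]^(−5/2) = 0.71264.
Δσ_z = 3×276/(2π×4.2²) × 0.71264 = 7.4705 × 0.71264 = 5.324 kPa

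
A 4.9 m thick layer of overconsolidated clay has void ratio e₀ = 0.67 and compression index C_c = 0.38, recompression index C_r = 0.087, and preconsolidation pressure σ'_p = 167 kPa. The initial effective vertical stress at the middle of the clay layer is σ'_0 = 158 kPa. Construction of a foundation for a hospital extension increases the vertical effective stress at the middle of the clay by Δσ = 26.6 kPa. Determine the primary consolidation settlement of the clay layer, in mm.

S_c ≈ 54.7 mm

Final effective stress: σ'_f = 158 + 26.6 = 184.6 kPa.
σ'_f = 184.6 > σ'_p = 167 kPa, so the stress path crosses the preconsolidation pressure — recompression up to σ'_p, then virgin compression beyond:
S_c = H/(1+e₀)·[C_r·log₁₀(σ'_p/σ'_0) + C_c·log₁₀(σ'_f/σ'_p)]
    = 4.9/1.67 × [0.087×log₁₀(167/158) + 0.38×log₁₀(184.6/167)]
    = 2.9341 × [0.0020932 + 0.016536] = 0.05466 m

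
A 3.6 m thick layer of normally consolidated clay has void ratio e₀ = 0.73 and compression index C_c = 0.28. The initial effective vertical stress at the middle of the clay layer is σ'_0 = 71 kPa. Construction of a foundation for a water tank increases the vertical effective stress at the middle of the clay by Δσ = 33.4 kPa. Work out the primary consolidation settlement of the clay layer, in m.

S_c ≈ 0.0976 m

Final effective stress: σ'_f = σ'_0 + Δσ = 71 + 33.4 = 104.4 kPa.
Normally consolidated clay, so the full stress increment lies on the virgin compression line:
S_c = C_c·H/(1+e₀)·log₁₀(σ'_f/σ'_0) = 0.28×3.6/(1+0.73)×log₁₀(104.4/71)
    = 0.58266 × 0.16744 = 0.09756 m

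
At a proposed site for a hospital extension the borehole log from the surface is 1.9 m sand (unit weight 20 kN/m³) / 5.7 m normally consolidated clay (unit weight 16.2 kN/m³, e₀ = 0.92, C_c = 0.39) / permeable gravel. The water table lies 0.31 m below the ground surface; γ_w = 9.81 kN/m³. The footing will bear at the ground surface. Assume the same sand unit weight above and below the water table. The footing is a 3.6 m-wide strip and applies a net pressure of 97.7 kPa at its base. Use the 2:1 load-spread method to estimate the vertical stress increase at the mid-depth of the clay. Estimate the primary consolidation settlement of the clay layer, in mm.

S_c ≈ 358 mm

Mid-depth of clay below the ground surface: z = 1.9 + 5.7/2 = 4.75 m.
Total vertical stress at mid-clay: σ_v = 20×1.9 + 16.2×2.85 = 84.17 kPa.
Pore pressure: u = 9.81×(4.75 − 0.31) = 43.556 kPa.
Initial effective stress: σ'_0 = σ_v − u = 84.17 − 43.556 = 40.614 kPa.
Stress increase at mid-clay by the 2:1 spreading method:
Δσ = qB/(B+z) = 97.7×3.6/(3.6+4.75) = 42.122 kPa
Final effective stress: σ'_f = σ'_0 + Δσ = 40.614 + 42.122 = 82.736 kPa.
Normally consolidated clay, so the full stress increment lies on the virgin compression line:
S_c = C_c·H/(1+e₀)·log₁₀(σ'_f/σ'_0) = 0.39×5.7/(1+0.92)×log₁₀(82.736/40.614)
    = 1.1578 × 0.30902 = 0.3578 m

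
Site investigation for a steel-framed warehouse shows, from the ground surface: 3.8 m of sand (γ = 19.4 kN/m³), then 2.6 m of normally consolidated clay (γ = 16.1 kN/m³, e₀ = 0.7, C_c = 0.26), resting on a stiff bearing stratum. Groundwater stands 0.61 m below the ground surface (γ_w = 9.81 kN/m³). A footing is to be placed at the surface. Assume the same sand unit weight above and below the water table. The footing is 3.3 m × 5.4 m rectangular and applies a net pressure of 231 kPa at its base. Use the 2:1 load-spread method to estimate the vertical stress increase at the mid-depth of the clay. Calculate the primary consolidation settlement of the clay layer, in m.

S_c ≈ 0.113 m

Mid-depth of clay below the ground surface: z = 3.8 + 2.6/2 = 5.1 m.
Total vertical stress at mid-clay: σ_v = 19.4×3.8 + 16.1×1.3 = 94.65 kPa.
Pore pressure: u = 9.81×(5.1 − 0.61) = 44.047 kPa.
Initial effective stress: σ'_0 = σ_v − u = 94.65 − 44.047 = 50.603 kPa.
Stress increase at mid-clay by the 2:1 spreading method:
Δσ = qBL/((B+z)(L+z)) = 231×3.3×5.4/((3.3+5.1)(5.4+5.1)) = 46.671 kPa
Final effective stress: σ'_f = σ'_0 + Δσ = 50.603 + 46.671 = 97.274 kPa.
Normally consolidated clay, so the full stress increment lies on the virgin compression line:
S_c = C_c·H/(1+e₀)·log₁₀(σ'_f/σ'_0) = 0.26×2.6/(1+0.7)×log₁₀(97.274/50.603)
    = 0.39765 × 0.28382 = 0.1129 m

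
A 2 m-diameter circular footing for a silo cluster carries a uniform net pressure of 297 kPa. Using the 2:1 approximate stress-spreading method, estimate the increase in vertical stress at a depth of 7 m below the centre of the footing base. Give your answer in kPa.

Δσ_z ≈ 14.7 kPa

By the 2:1 method the load spreads at 1 horizontal : 2 vertical, so at depth z the loaded area has grown by z in each plan dimension:
Δσ ≈ qD²/(D+z)² = 297×2²/(2+7)² = 14.667 kPa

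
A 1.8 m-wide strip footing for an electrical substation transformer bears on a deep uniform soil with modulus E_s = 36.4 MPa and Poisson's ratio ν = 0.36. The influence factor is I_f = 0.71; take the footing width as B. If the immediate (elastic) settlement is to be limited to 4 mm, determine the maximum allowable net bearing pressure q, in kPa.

q ≈ 131 kPa

E_s = 36.4 MPa = 36400 kPa.
S_e = q·B·(1−ν²)/E_s · I_f  ⇒  q = S_e·E_s / (B·(1−ν²)·I_f).
q = 0.004 × 36400 / (1.8 × 0.8704 × 0.71) = 130.9 kPa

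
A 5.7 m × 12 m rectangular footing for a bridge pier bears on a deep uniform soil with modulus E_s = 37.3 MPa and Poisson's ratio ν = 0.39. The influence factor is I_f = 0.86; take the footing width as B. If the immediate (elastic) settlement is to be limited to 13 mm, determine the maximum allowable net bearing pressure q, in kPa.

q ≈ 117 kPa

E_s = 37.3 MPa = 37300 kPa.
S_e = q·B·(1−ν²)/E_s · I_f  ⇒  q = S_e·E_s / (B·(1−ν²)·I_f).
q = 0.013 × 37300 / (5.7 × 0.8479 × 0.86) = 116.7 kPa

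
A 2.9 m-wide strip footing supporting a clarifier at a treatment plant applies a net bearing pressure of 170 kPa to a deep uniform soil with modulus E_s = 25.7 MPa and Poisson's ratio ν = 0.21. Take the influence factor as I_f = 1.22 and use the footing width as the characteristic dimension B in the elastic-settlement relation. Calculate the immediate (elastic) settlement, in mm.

S_e ≈ 22.4 mm

Immediate (elastic) settlement: S_e = q·B·(1−ν²)/E_s · I_f.
E_s = 25.7 MPa = 25700 kPa.
S_e = 170 × 2.9 × (1 − 0.21²) / 25700 × 1.22
    = 170 × 2.9 × 0.9559 / 25700 × 1.22
    = 0.02237 m = 22.37 mm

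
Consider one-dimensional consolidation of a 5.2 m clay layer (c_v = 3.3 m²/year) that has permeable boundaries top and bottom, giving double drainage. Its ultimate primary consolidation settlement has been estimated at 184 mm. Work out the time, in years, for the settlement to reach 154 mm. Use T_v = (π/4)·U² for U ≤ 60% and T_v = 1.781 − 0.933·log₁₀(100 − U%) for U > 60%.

t ≈ 1.33 years

Drainage path length: H_d = H/2 = 2.6 m (double drainage).
U = S(t)/S_ult = 154/184 = 0.837.
U > 60%: T_v = 1.781 − 0.933·log₁₀(100 − 83.696) = 0.64992.
t = T_v·H_d²/c_v = 0.64992×2.6²/3.3 = 1.331 years.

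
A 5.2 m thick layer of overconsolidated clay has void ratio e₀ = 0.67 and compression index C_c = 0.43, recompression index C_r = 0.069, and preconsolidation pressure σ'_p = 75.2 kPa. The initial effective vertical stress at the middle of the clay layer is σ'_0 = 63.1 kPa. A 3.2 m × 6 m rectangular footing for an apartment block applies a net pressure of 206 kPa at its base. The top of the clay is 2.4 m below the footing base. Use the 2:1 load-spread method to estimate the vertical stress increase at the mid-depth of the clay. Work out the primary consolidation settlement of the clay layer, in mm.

S_c ≈ 221 mm

Mid-depth of clay below the footing base: z = 2.4 + 5.2/2 = 5 m.
Stress increase at mid-clay by the 2:1 spreading method:
Δσ = qBL/((B+z)(L+z)) = 206×3.2×6/((3.2+5)(6+5)) = 43.849 kPa
Final effective stress: σ'_f = 63.1 + 43.849 = 106.95 kPa.
σ'_f = 106.95 > σ'_p = 75.2 kPa, so the stress path crosses the preconsolidation pressure — recompression up to σ'_p, then virgin compression beyond:
S_c = H/(1+e₀)·[C_r·log₁₀(σ'_p/σ'_0) + C_c·log₁₀(σ'_f/σ'_p)]
    = 5.2/1.67 × [0.069×log₁₀(75.2/63.1) + 0.43×log₁₀(106.95/75.2)]
    = 3.1138 × [0.005257 + 0.065774] = 0.2212 m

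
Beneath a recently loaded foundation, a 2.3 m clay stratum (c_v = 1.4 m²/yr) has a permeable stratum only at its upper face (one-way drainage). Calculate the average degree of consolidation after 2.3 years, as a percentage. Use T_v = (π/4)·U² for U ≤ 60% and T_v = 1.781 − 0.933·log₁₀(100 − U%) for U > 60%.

U ≈ 81.9 %

Drainage path length: H_d = H = 2.3 m (single drainage).
T_v = c_v·t/H_d² = 1.4×2.3/2.3² = 0.6087.
T_v = 0.6087 corresponds to the U > 60% branch:
U = 1 − 10^((1.781 − T_v)/0.933)/100 = 0.8195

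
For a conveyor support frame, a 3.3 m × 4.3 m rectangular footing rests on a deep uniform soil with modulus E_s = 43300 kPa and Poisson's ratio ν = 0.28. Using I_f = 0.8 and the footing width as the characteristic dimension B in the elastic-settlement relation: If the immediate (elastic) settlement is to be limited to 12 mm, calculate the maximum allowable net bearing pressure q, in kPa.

q ≈ 214 kPa

S_e = q·B·(1−ν²)/E_s · I_f  ⇒  q = S_e·E_s / (B·(1−ν²)·I_f).
q = 0.012 × 43300 / (3.3 × 0.9216 × 0.8) = 213.6 kPa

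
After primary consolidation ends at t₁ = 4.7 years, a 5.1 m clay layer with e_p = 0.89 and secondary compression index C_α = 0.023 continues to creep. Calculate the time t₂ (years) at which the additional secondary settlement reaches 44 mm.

S_s = C_α·H/(1+e_p)·log₁₀(t₂/t₁) ⇒ log₁₀(t₂/t₁) = S_s·(1+e_p)/(C_α·H).
log₁₀(t₂/t₁) = 0.044 × (1+0.89) / (0.023×5.1) = 0.709
t₂ = t₁ × 10^0.709 = 4.7 × 5.116 = 24.05 years

t₂ ≈ 24 years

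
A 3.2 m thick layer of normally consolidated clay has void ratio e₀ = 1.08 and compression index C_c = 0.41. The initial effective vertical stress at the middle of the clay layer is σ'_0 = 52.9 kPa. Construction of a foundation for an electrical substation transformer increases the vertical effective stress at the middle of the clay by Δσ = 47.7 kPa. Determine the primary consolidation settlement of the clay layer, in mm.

Final effective stress: σ'_f = σ'_0 + Δσ = 52.9 + 47.7 = 100.6 kPa.
Normally consolidated clay, so the full stress increment lies on the virgin compression line:
S_c = C_c·H/(1+e₀)·log₁₀(σ'_f/σ'_0) = 0.41×3.2/(1+1.08)×log₁₀(100.6/52.9)
    = 0.63077 × 0.27914 = 0.1761 m

S_c ≈ 176 mm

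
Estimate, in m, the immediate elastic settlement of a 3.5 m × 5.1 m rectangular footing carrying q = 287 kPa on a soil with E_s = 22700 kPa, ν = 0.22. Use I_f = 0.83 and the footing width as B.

Immediate (elastic) settlement: S_e = q·B·(1−ν²)/E_s · I_f.
S_e = 287 × 3.5 × (1 − 0.22²) / 22700 × 0.83
    = 287 × 3.5 × 0.9516 / 22700 × 0.83
    = 0.03495 m

S_e ≈ 0.035 m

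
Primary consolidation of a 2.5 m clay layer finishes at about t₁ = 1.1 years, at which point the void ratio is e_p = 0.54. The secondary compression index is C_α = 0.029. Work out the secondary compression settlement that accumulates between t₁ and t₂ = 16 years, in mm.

S_s ≈ 54.7 mm

Secondary compression: S_s = C_α·H/(1+e_p)·log₁₀(t₂/t₁)
S_s = 0.029×2.5/(1+0.54)×log₁₀(16/1.1)
    = 0.04708 × 1.163 = 0.05474 m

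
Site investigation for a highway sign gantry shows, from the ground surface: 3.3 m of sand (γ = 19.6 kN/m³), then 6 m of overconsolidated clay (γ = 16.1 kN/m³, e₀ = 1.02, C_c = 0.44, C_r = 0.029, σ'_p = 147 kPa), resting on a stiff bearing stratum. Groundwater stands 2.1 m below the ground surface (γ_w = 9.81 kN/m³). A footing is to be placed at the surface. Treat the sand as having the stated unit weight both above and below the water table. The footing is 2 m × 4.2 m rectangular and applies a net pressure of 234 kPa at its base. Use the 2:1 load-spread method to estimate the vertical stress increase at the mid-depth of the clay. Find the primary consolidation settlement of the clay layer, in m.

Mid-depth of clay below the ground surface: z = 3.3 + 6/2 = 6.3 m.
Total vertical stress at mid-clay: σ_v = 19.6×3.3 + 16.1×3 = 112.98 kPa.
Pore pressure: u = 9.81×(6.3 − 2.1) = 41.202 kPa.
Initial effective stress: σ'_0 = σ_v − u = 112.98 − 41.202 = 71.778 kPa.
Stress increase at mid-clay by the 2:1 spreading method:
Δσ = qBL/((B+z)(L+z)) = 234×2×4.2/((2+6.3)(4.2+6.3)) = 22.554 kPa
Final effective stress: σ'_f = 71.778 + 22.554 = 94.332 kPa.
σ'_f = 94.332 ≤ σ'_p = 147 kPa, so the clay remains overconsolidated and only the recompression index applies:
S_c = C_r·H/(1+e₀)·log₁₀(σ'_f/σ'_0) = 0.029×6/2.02×log₁₀(94.332/71.778)
    = 0.086139 × 0.11867 = 0.01022 m

S_c ≈ 0.0102 m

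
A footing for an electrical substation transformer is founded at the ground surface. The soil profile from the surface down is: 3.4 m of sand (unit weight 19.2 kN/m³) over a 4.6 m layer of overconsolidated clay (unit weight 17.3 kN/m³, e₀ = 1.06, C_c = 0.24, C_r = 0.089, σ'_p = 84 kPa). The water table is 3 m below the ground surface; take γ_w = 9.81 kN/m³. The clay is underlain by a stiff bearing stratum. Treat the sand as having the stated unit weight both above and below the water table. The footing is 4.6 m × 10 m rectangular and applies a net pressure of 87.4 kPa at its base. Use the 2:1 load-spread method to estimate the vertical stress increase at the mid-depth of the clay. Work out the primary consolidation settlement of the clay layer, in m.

S_c ≈ 0.0542 m

Mid-depth of clay below the ground surface: z = 3.4 + 4.6/2 = 5.7 m.
Total vertical stress at mid-clay: σ_v = 19.2×3.4 + 17.3×2.3 = 105.07 kPa.
Pore pressure: u = 9.81×(5.7 − 3) = 26.487 kPa.
Initial effective stress: σ'_0 = σ_v − u = 105.07 − 26.487 = 78.583 kPa.
Stress increase at mid-clay by the 2:1 spreading method:
Δσ = qBL/((B+z)(L+z)) = 87.4×4.6×10/((4.6+5.7)(10+5.7)) = 24.862 kPa
Final effective stress: σ'_f = 78.583 + 24.862 = 103.44 kPa.
σ'_f = 103.44 > σ'_p = 84 kPa, so the stress path crosses the preconsolidation pressure — recompression up to σ'_p, then virgin compression beyond:
S_c = H/(1+e₀)·[C_r·log₁₀(σ'_p/σ'_0) + C_c·log₁₀(σ'_f/σ'_p)]
    = 4.6/2.06 × [0.089×log₁₀(84/78.583) + 0.24×log₁₀(103.44/84)]
    = 2.233 × [0.0025766 + 0.021698] = 0.05421 m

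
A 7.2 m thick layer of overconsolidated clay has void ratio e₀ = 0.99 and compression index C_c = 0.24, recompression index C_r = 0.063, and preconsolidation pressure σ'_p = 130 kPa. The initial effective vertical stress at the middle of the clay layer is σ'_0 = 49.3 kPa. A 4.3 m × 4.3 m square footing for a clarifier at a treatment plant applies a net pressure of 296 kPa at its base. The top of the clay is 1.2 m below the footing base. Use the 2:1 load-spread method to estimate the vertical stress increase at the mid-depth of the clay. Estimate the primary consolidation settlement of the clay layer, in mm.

S_c ≈ 84.2 mm

Mid-depth of clay below the footing base: z = 1.2 + 7.2/2 = 4.8 m.
Stress increase at mid-clay by the 2:1 spreading method:
Δσ = qBL/((B+z)(L+z)) = 296×4.3×4.3/((4.3+4.8)(4.3+4.8)) = 66.092 kPa
Final effective stress: σ'_f = 49.3 + 66.092 = 115.39 kPa.
σ'_f = 115.39 ≤ σ'_p = 130 kPa, so the clay remains overconsolidated and only the recompression index applies:
S_c = C_r·H/(1+e₀)·log₁₀(σ'_f/σ'_0) = 0.063×7.2/1.99×log₁₀(115.39/49.3)
    = 0.22794 × 0.36932 = 0.08418 m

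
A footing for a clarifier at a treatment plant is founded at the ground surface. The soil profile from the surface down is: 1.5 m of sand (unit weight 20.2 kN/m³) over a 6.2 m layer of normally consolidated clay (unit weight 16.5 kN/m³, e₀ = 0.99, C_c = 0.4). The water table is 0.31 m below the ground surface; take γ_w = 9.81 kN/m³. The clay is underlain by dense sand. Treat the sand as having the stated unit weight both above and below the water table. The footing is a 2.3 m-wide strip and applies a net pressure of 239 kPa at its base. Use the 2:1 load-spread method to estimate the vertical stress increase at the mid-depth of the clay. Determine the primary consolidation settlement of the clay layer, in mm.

Mid-depth of clay below the ground surface: z = 1.5 + 6.2/2 = 4.6 m.
Total vertical stress at mid-clay: σ_v = 20.2×1.5 + 16.5×3.1 = 81.45 kPa.
Pore pressure: u = 9.81×(4.6 − 0.31) = 42.085 kPa.
Initial effective stress: σ'_0 = σ_v − u = 81.45 − 42.085 = 39.365 kPa.
Stress increase at mid-clay by the 2:1 spreading method:
Δσ = qB/(B+z) = 239×2.3/(2.3+4.6) = 79.667 kPa
Final effective stress: σ'_f = σ'_0 + Δσ = 39.365 + 79.667 = 119.03 kPa.
Normally consolidated clay, so the full stress increment lies on the virgin compression line:
S_c = C_c·H/(1+e₀)·log₁₀(σ'_f/σ'_0) = 0.4×6.2/(1+0.99)×log₁₀(119.03/39.365)
    = 1.2462 × 0.48055 = 0.5989 m

S_c ≈ 599 mm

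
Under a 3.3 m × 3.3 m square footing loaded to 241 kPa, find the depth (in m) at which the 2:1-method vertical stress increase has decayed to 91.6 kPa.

2:1 spreading — at depth z the loaded area has grown by z in each plan dimension:
qB²/(B+z)² = Δσ_z ⇒ z = B(√(q/Δσ_z) − 1) = 3.3×(√(241/91.6) − 1) = 2.053 m

z ≈ 2.05 m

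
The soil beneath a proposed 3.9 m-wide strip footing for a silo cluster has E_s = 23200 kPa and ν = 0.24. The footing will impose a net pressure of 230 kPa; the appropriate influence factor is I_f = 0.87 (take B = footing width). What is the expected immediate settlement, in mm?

S_e ≈ 31.7 mm

Immediate (elastic) settlement: S_e = q·B·(1−ν²)/E_s · I_f.
S_e = 230 × 3.9 × (1 − 0.24²) / 23200 × 0.87
    = 230 × 3.9 × 0.9424 / 23200 × 0.87
    = 0.0317 m = 31.7 mm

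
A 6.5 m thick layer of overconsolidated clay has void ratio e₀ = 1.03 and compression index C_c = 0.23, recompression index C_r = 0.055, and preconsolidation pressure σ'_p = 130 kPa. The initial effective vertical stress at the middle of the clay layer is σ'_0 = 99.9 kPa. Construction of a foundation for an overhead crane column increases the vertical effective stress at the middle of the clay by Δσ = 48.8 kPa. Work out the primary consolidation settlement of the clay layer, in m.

S_c ≈ 0.0631 m

Final effective stress: σ'_f = 99.9 + 48.8 = 148.7 kPa.
σ'_f = 148.7 > σ'_p = 130 kPa, so the stress path crosses the preconsolidation pressure — recompression up to σ'_p, then virgin compression beyond:
S_c = H/(1+e₀)·[C_r·log₁₀(σ'_p/σ'_0) + C_c·log₁₀(σ'_f/σ'_p)]
    = 6.5/2.03 × [0.055×log₁₀(130/99.9) + 0.23×log₁₀(148.7/130)]
    = 3.202 × [0.0062908 + 0.013425] = 0.06313 m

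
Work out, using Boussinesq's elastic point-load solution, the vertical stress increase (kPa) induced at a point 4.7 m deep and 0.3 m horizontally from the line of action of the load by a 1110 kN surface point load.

Boussinesq vertical stress below a point load on an elastic half-space:
Δσ_z = 3P/(2πz²) · [1 + (r/z)²]^(−5/2)
r/z = 0.3/4.7 = 0.06383; [1+(r/z)²]^(−5/2) = 0.98989.
Δσ_z = 3×1110/(2π×4.7²) × 0.98989 = 23.992 × 0.98989 = 23.75 kPa

Δσ_z ≈ 23.7 kPa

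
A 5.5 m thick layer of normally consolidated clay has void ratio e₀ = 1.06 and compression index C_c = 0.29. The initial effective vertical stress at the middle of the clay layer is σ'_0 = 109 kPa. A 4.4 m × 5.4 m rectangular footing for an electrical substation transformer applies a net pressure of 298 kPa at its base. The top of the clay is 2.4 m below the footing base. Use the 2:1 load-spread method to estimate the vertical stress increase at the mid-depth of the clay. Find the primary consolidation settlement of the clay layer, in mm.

S_c ≈ 167 mm

Mid-depth of clay below the footing base: z = 2.4 + 5.5/2 = 5.15 m.
Stress increase at mid-clay by the 2:1 spreading method:
Δσ = qBL/((B+z)(L+z)) = 298×4.4×5.4/((4.4+5.15)(5.4+5.15)) = 70.276 kPa
Final effective stress: σ'_f = σ'_0 + Δσ = 109 + 70.276 = 179.28 kPa.
Normally consolidated clay, so the full stress increment lies on the virgin compression line:
S_c = C_c·H/(1+e₀)·log₁₀(σ'_f/σ'_0) = 0.29×5.5/(1+1.06)×log₁₀(179.28/109)
    = 0.77427 × 0.21611 = 0.1673 m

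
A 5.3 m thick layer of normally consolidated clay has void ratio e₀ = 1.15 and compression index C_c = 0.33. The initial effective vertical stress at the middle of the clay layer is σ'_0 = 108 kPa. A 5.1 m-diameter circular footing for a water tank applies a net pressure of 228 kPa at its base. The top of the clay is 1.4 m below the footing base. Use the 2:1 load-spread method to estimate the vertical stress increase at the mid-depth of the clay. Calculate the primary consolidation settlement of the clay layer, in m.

Mid-depth of clay below the footing base: z = 1.4 + 5.3/2 = 4.05 m.
Stress increase at mid-clay by the 2:1 spreading method:
Δσ ≈ qD²/(D+z)² = 228×5.1²/(5.1+4.05)² = 70.833 kPa
Final effective stress: σ'_f = σ'_0 + Δσ = 108 + 70.833 = 178.83 kPa.
Normally consolidated clay, so the full stress increment lies on the virgin compression line:
S_c = C_c·H/(1+e₀)·log₁₀(σ'_f/σ'_0) = 0.33×5.3/(1+1.15)×log₁₀(178.83/108)
    = 0.81349 × 0.21902 = 0.1782 m

S_c ≈ 0.178 m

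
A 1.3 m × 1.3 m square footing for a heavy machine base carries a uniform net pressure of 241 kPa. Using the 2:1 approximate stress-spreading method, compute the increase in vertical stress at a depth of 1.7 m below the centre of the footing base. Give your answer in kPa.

Δσ_z ≈ 45.3 kPa

By the 2:1 method the load spreads at 1 horizontal : 2 vertical, so at depth z the loaded area has grown by z in each plan dimension:
Δσ = qBL/((B+z)(L+z)) = 241×1.3×1.3/((1.3+1.7)(1.3+1.7)) = 45.254 kPa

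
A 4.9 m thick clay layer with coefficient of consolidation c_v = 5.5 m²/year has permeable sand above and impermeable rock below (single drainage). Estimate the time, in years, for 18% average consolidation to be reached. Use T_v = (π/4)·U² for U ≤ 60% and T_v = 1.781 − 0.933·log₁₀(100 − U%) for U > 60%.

Drainage path length: H_d = H = 4.9 m (single drainage).
U ≤ 60%: T_v = (π/4)·U² = (π/4)×0.18² = 0.025447.
t = T_v·H_d²/c_v = 0.025447×4.9²/5.5 = 0.1111 years.

t ≈ 0.111 years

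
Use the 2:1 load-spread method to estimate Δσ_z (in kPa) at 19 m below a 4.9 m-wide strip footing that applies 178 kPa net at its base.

Δσ_z ≈ 36.5 kPa

By the 2:1 method the load spreads at 1 horizontal : 2 vertical, so at depth z the loaded area has grown by z in each plan dimension:
Δσ = qB/(B+z) = 178×4.9/(4.9+19) = 36.494 kPa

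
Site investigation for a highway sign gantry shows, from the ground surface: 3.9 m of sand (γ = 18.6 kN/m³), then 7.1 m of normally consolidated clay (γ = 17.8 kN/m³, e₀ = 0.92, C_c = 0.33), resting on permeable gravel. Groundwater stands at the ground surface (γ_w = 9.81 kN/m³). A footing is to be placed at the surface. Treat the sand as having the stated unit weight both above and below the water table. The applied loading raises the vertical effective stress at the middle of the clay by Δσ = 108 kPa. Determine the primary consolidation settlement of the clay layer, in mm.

Mid-depth of clay below the ground surface: z = 3.9 + 7.1/2 = 7.45 m.
Total vertical stress at mid-clay: σ_v = 18.6×3.9 + 17.8×3.55 = 135.73 kPa.
Pore pressure: u = 9.81×(7.45 − 0) = 73.085 kPa.
Initial effective stress: σ'_0 = σ_v − u = 135.73 − 73.085 = 62.645 kPa.
Final effective stress: σ'_f = σ'_0 + Δσ = 62.645 + 108 = 170.65 kPa.
Normally consolidated clay, so the full stress increment lies on the virgin compression line:
S_c = C_c·H/(1+e₀)·log₁₀(σ'_f/σ'_0) = 0.33×7.1/(1+0.92)×log₁₀(170.65/62.645)
    = 1.2203 × 0.43522 = 0.5311 m

S_c ≈ 531 mm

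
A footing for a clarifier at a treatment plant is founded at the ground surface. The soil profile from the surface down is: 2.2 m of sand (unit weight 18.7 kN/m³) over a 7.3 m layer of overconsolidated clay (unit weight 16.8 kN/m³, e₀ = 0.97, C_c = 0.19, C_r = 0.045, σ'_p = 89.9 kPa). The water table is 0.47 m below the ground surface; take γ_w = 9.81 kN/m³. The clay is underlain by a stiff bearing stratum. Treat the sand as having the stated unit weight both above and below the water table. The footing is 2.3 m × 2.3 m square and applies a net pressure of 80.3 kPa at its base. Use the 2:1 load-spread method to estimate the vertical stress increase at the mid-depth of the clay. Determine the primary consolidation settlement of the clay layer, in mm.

Mid-depth of clay below the ground surface: z = 2.2 + 7.3/2 = 5.85 m.
Total vertical stress at mid-clay: σ_v = 18.7×2.2 + 16.8×3.65 = 102.46 kPa.
Pore pressure: u = 9.81×(5.85 − 0.47) = 52.778 kPa.
Initial effective stress: σ'_0 = σ_v − u = 102.46 − 52.778 = 49.682 kPa.
Stress increase at mid-clay by the 2:1 spreading method:
Δσ = qBL/((B+z)(L+z)) = 80.3×2.3×2.3/((2.3+5.85)(2.3+5.85)) = 6.3952 kPa
Final effective stress: σ'_f = 49.682 + 6.3952 = 56.077 kPa.
σ'_f = 56.077 ≤ σ'_p = 89.9 kPa, so the clay remains overconsolidated and only the recompression index applies:
S_c = C_r·H/(1+e₀)·log₁₀(σ'_f/σ'_0) = 0.045×7.3/1.97×log₁₀(56.077/49.682)
    = 0.16675 × 0.052586 = 0.008769 m

S_c ≈ 8.77 mm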